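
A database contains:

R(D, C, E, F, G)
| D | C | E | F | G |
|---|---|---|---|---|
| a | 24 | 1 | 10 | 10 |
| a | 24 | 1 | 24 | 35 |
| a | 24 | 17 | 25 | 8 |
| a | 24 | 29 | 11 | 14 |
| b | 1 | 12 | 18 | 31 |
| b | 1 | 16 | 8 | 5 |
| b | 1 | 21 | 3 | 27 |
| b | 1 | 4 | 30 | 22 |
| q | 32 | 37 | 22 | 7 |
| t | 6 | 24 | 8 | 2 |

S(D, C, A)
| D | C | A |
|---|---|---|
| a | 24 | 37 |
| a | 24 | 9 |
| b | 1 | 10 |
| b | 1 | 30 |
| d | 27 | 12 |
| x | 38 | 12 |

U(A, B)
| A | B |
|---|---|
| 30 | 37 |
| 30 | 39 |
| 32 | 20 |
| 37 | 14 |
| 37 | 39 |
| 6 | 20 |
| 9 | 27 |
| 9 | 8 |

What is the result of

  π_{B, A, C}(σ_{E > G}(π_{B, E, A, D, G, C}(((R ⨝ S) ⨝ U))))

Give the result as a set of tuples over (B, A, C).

{(14, 37, 24), (27, 9, 24), (37, 30, 1), (39, 30, 1), (39, 37, 24), (8, 9, 24)}

R ⋈ S (natural join on D, C): {(a, 24, 1, 10, 10, 37), (a, 24, 1, 10, 10, 9), (a, 24, 1, 24, 35, 37), (a, 24, 1, 24, 35, 9), (a, 24, 17, 25, 8, 37), (a, 24, 17, 25, 8, 9), (a, 24, 29, 11, 14, 37), (a, 24, 29, 11, 14, 9), (b, 1, 12, 18, 31, 10), (b, 1, 12, 18, 31, 30), (b, 1, 16, 8, 5, 10), (b, 1, 16, 8, 5, 30), (b, 1, 21, 3, 27, 10), (b, 1, 21, 3, 27, 30), (b, 1, 4, 30, 22, 10), (b, 1, 4, 30, 22, 30)}
(R ⨝ S) ⋈ U (natural join on A): {(a, 24, 1, 10, 10, 37, 14), (a, 24, 1, 10, 10, 37, 39), (a, 24, 1, 10, 10, 9, 27), (a, 24, 1, 10, 10, 9, 8), (a, 24, 1, 24, 35, 37, 14), (a, 24, 1, 24, 35, 37, 39), (a, 24, 1, 24, 35, 9, 27), (a, 24, 1, 24, 35, 9, 8), (a, 24, 17, 25, 8, 37, 14), (a, 24, 17, 25, 8, 37, 39), (a, 24, 17, 25, 8, 9, 27), (a, 24, 17, 25, 8, 9, 8), (a, 24, 29, 11, 14, 37, 14), (a, 24, 29, 11, 14, 37, 39), (a, 24, 29, 11, 14, 9, 27), (a, 24, 29, 11, 14, 9, 8), (b, 1, 12, 18, 31, 30, 37), (b, 1, 12, 18, 31, 30, 39), (b, 1, 16, 8, 5, 30, 37), (b, 1, 16, 8, 5, 30, 39), (b, 1, 21, 3, 27, 30, 37), (b, 1, 21, 3, 27, 30, 39), (b, 1, 4, 30, 22, 30, 37), (b, 1, 4, 30, 22, 30, 39)}
Keep only column(s) B, E, A, D, G, C: {(14, 1, 37, a, 10, 24), (14, 1, 37, a, 35, 24), (14, 17, 37, a, 8, 24), (14, 29, 37, a, 14, 24), (27, 1, 9, a, 10, 24), (27, 1, 9, a, 35, 24), (27, 17, 9, a, 8, 24), (27, 29, 9, a, 14, 24), (37, 12, 30, b, 31, 1), (37, 16, 30, b, 5, 1), (37, 21, 30, b, 27, 1), (37, 4, 30, b, 22, 1), (39, 1, 37, a, 10, 24), (39, 1, 37, a, 35, 24), (39, 12, 30, b, 31, 1), (39, 16, 30, b, 5, 1), (39, 17, 37, a, 8, 24), (39, 21, 30, b, 27, 1), (39, 29, 37, a, 14, 24), (39, 4, 30, b, 22, 1), (8, 1, 9, a, 10, 24), (8, 1, 9, a, 35, 24), (8, 17, 9, a, 8, 24), (8, 29, 9, a, 14, 24)}
Filtering on E > G leaves {(14, 17, 37, a, 8, 24), (14, 29, 37, a, 14, 24), (27, 17, 9, a, 8, 24), (27, 29, 9, a, 14, 24), (37, 16, 30, b, 5, 1), (39, 16, 30, b, 5, 1), (39, 17, 37, a, 8, 24), (39, 29, 37, a, 14, 24), (8, 17, 9, a, 8, 24), (8, 29, 9, a, 14, 24)}.
Keep only column(s) B, A, C (4 duplicate(s) eliminated): {(14, 37, 24), (27, 9, 24), (37, 30, 1), (39, 30, 1), (39, 37, 24), (8, 9, 24)}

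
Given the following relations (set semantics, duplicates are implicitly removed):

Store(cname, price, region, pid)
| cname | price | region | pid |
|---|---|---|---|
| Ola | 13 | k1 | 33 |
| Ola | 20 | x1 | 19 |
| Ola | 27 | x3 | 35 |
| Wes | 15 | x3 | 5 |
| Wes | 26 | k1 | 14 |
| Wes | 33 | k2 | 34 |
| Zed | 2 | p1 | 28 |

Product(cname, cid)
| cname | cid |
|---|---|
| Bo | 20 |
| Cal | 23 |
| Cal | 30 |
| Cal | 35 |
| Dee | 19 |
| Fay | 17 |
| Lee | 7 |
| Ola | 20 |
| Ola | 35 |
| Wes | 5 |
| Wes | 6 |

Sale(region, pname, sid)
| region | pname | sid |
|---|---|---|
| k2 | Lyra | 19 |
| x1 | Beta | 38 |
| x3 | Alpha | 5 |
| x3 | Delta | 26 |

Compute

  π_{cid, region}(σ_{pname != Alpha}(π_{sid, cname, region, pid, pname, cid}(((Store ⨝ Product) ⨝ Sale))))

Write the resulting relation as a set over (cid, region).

Joining Store and Product on cname yields {(Ola, 13, k1, 33, 20), (Ola, 13, k1, 33, 35), (Ola, 20, x1, 19, 20), (Ola, 20, x1, 19, 35), (Ola, 27, x3, 35, 20), (Ola, 27, x3, 35, 35), (Wes, 15, x3, 5, 5), (Wes, 15, x3, 5, 6), (Wes, 26, k1, 14, 5), (Wes, 26, k1, 14, 6), (Wes, 33, k2, 34, 5), (Wes, 33, k2, 34, 6)}.
Joining (Store ⨝ Product) and Sale on region yields {(Ola, 20, x1, 19, 20, Beta, 38), (Ola, 20, x1, 19, 35, Beta, 38), (Ola, 27, x3, 35, 20, Alpha, 5), (Ola, 27, x3, 35, 20, Delta, 26), (Ola, 27, x3, 35, 35, Alpha, 5), (Ola, 27, x3, 35, 35, Delta, 26), (Wes, 15, x3, 5, 5, Alpha, 5), (Wes, 15, x3, 5, 5, Delta, 26), (Wes, 15, x3, 5, 6, Alpha, 5), (Wes, 15, x3, 5, 6, Delta, 26), (Wes, 33, k2, 34, 5, Lyra, 19), (Wes, 33, k2, 34, 6, Lyra, 19)}.
Keep only column(s) sid, cname, region, pid, pname, cid: {(19, Wes, k2, 34, Lyra, 5), (19, Wes, k2, 34, Lyra, 6), (26, Ola, x3, 35, Delta, 20), (26, Ola, x3, 35, Delta, 35), (26, Wes, x3, 5, Delta, 5), (26, Wes, x3, 5, Delta, 6), (38, Ola, x1, 19, Beta, 20), (38, Ola, x1, 19, Beta, 35), (5, Ola, x3, 35, Alpha, 20), (5, Ola, x3, 35, Alpha, 35), (5, Wes, x3, 5, Alpha, 5), (5, Wes, x3, 5, Alpha, 6)}
Selection pname != Alpha: {(19, Wes, k2, 34, Lyra, 5), (19, Wes, k2, 34, Lyra, 6), (26, Ola, x3, 35, Delta, 20), (26, Ola, x3, 35, Delta, 35), (26, Wes, x3, 5, Delta, 5), (26, Wes, x3, 5, Delta, 6), (38, Ola, x1, 19, Beta, 20), (38, Ola, x1, 19, Beta, 35)}
Keep only column(s) cid, region: {(20, x1), (20, x3), (35, x1), (35, x3), (5, k2), (5, x3), (6, k2), (6, x3)}

{(20, x1), (20, x3), (35, x1), (35, x3), (5, k2), (5, x3), (6, k2), (6, x3)}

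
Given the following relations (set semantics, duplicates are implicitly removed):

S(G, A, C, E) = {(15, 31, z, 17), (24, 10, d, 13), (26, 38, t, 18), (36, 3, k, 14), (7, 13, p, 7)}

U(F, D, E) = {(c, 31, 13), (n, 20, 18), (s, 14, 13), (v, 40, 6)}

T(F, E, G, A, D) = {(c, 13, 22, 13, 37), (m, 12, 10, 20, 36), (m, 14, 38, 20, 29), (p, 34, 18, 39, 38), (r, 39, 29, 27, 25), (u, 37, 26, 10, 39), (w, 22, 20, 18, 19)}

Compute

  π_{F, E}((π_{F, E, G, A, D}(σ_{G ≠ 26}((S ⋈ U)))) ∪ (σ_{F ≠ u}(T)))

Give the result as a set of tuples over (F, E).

S ⋈ U (natural join on E): {(24, 10, d, 13, c, 31), (24, 10, d, 13, s, 14), (26, 38, t, 18, n, 20)}
Selection G ≠ 26: {(24, 10, d, 13, c, 31), (24, 10, d, 13, s, 14)}
π_{F, E, G, A, D} gives {(c, 13, 24, 10, 31), (s, 13, 24, 10, 14)}.
Selection F ≠ u: {(c, 13, 22, 13, 37), (m, 12, 10, 20, 36), (m, 14, 38, 20, 29), (p, 34, 18, 39, 38), (r, 39, 29, 27, 25), (w, 22, 20, 18, 19)}
Union: {(c, 13, 24, 10, 31), (s, 13, 24, 10, 14)} with {(c, 13, 22, 13, 37), (m, 12, 10, 20, 36), (m, 14, 38, 20, 29), (p, 34, 18, 39, 38), (r, 39, 29, 27, 25), (w, 22, 20, 18, 19)} → {(c, 13, 22, 13, 37), (c, 13, 24, 10, 31), (m, 12, 10, 20, 36), (m, 14, 38, 20, 29), (p, 34, 18, 39, 38), (r, 39, 29, 27, 25), (s, 13, 24, 10, 14), (w, 22, 20, 18, 19)}
π_{F, E} gives {(c, 13), (m, 12), (m, 14), (p, 34), (r, 39), (s, 13), (w, 22)} (1 duplicate(s) eliminated).

{(c, 13), (m, 12), (m, 14), (p, 34), (r, 39), (s, 13), (w, 22)}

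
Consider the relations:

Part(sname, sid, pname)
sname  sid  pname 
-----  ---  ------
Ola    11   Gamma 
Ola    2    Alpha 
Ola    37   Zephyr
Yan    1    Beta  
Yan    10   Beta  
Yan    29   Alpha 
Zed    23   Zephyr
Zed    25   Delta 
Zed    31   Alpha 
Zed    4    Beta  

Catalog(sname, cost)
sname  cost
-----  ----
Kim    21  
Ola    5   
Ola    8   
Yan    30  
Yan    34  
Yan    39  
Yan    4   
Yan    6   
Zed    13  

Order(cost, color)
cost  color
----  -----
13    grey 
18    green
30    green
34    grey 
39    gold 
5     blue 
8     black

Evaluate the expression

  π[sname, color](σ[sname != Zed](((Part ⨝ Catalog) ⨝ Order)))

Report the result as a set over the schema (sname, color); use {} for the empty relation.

Natural join on sname: {(Ola, 11, Gamma, 5), (Ola, 11, Gamma, 8), (Ola, 2, Alpha, 5), (Ola, 2, Alpha, 8), (Ola, 37, Zephyr, 5), (Ola, 37, Zephyr, 8), (Yan, 1, Beta, 30), (Yan, 1, Beta, 34), (Yan, 1, Beta, 39), (Yan, 1, Beta, 4), (Yan, 1, Beta, 6), (Yan, 10, Beta, 30), (Yan, 10, Beta, 34), (Yan, 10, Beta, 39), (Yan, 10, Beta, 4), (Yan, 10, Beta, 6), (Yan, 29, Alpha, 30), (Yan, 29, Alpha, 34), (Yan, 29, Alpha, 39), (Yan, 29, Alpha, 4), (Yan, 29, Alpha, 6), (Zed, 23, Zephyr, 13), (Zed, 25, Delta, 13), (Zed, 31, Alpha, 13), (Zed, 4, Beta, 13)}
Natural join on cost: {(Ola, 11, Gamma, 5, blue), (Ola, 11, Gamma, 8, black), (Ola, 2, Alpha, 5, blue), (Ola, 2, Alpha, 8, black), (Ola, 37, Zephyr, 5, blue), (Ola, 37, Zephyr, 8, black), (Yan, 1, Beta, 30, green), (Yan, 1, Beta, 34, grey), (Yan, 1, Beta, 39, gold), (Yan, 10, Beta, 30, green), (Yan, 10, Beta, 34, grey), (Yan, 10, Beta, 39, gold), (Yan, 29, Alpha, 30, green), (Yan, 29, Alpha, 34, grey), (Yan, 29, Alpha, 39, gold), (Zed, 23, Zephyr, 13, grey), (Zed, 25, Delta, 13, grey), (Zed, 31, Alpha, 13, grey), (Zed, 4, Beta, 13, grey)}
σ[sname != Zed]: keep tuples satisfying sname != Zed → {(Ola, 11, Gamma, 5, blue), (Ola, 11, Gamma, 8, black), (Ola, 2, Alpha, 5, blue), (Ola, 2, Alpha, 8, black), (Ola, 37, Zephyr, 5, blue), (Ola, 37, Zephyr, 8, black), (Yan, 1, Beta, 30, green), (Yan, 1, Beta, 34, grey), (Yan, 1, Beta, 39, gold), (Yan, 10, Beta, 30, green), (Yan, 10, Beta, 34, grey), (Yan, 10, Beta, 39, gold), (Yan, 29, Alpha, 30, green), (Yan, 29, Alpha, 34, grey), (Yan, 29, Alpha, 39, gold)}
π_{sname, color} gives {(Ola, black), (Ola, blue), (Yan, gold), (Yan, green), (Yan, grey)} (10 duplicate(s) eliminated).

{(Ola, black), (Ola, blue), (Yan, gold), (Yan, green), (Yan, grey)}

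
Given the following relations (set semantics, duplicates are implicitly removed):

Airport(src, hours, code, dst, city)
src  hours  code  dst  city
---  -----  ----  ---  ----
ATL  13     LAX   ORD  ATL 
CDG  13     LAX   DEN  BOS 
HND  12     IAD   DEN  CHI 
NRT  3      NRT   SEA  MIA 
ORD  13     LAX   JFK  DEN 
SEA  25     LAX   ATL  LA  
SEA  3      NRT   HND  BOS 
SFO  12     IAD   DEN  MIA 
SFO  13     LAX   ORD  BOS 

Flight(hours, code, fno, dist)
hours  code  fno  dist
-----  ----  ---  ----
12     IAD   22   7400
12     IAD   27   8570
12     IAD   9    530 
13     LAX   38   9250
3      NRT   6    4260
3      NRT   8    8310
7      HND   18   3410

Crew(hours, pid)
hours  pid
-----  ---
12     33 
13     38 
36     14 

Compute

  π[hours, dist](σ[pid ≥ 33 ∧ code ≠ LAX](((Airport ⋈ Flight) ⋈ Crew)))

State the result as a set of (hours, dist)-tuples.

{(12, 530), (12, 7400), (12, 8570)}

Airport ⋈ Flight (natural join on hours, code): {(ATL, 13, LAX, ORD, ATL, 38, 9250), (CDG, 13, LAX, DEN, BOS, 38, 9250), (HND, 12, IAD, DEN, CHI, 22, 7400), (HND, 12, IAD, DEN, CHI, 27, 8570), (HND, 12, IAD, DEN, CHI, 9, 530), (NRT, 3, NRT, SEA, MIA, 6, 4260), (NRT, 3, NRT, SEA, MIA, 8, 8310), (ORD, 13, LAX, JFK, DEN, 38, 9250), (SEA, 3, NRT, HND, BOS, 6, 4260), (SEA, 3, NRT, HND, BOS, 8, 8310), (SFO, 12, IAD, DEN, MIA, 22, 7400), (SFO, 12, IAD, DEN, MIA, 27, 8570), (SFO, 12, IAD, DEN, MIA, 9, 530), (SFO, 13, LAX, ORD, BOS, 38, 9250)}
(Airport ⋈ Flight) ⋈ Crew (natural join on hours): {(ATL, 13, LAX, ORD, ATL, 38, 9250, 38), (CDG, 13, LAX, DEN, BOS, 38, 9250, 38), (HND, 12, IAD, DEN, CHI, 22, 7400, 33), (HND, 12, IAD, DEN, CHI, 27, 8570, 33), (HND, 12, IAD, DEN, CHI, 9, 530, 33), (ORD, 13, LAX, JFK, DEN, 38, 9250, 38), (SFO, 12, IAD, DEN, MIA, 22, 7400, 33), (SFO, 12, IAD, DEN, MIA, 27, 8570, 33), (SFO, 12, IAD, DEN, MIA, 9, 530, 33), (SFO, 13, LAX, ORD, BOS, 38, 9250, 38)}
Filtering on pid ≥ 33 ∧ code ≠ LAX leaves {(HND, 12, IAD, DEN, CHI, 22, 7400, 33), (HND, 12, IAD, DEN, CHI, 27, 8570, 33), (HND, 12, IAD, DEN, CHI, 9, 530, 33), (SFO, 12, IAD, DEN, MIA, 22, 7400, 33), (SFO, 12, IAD, DEN, MIA, 27, 8570, 33), (SFO, 12, IAD, DEN, MIA, 9, 530, 33)}.
π_{hours, dist} gives {(12, 530), (12, 7400), (12, 8570)} (3 duplicate(s) eliminated).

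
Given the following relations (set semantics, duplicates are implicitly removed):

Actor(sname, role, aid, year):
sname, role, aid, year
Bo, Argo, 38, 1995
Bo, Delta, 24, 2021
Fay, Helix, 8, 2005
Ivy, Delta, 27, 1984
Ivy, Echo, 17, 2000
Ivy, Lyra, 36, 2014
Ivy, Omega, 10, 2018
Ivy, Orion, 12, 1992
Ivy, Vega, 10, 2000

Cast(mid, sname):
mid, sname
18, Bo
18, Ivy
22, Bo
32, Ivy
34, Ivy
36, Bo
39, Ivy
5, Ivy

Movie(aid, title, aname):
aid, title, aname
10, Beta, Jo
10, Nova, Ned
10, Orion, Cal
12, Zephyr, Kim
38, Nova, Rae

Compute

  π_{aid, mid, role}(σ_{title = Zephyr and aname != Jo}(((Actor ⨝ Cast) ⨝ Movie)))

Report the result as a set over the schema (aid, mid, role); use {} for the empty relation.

Actor ⋈ Cast (natural join on sname): {(Bo, Argo, 38, 1995, 18), (Bo, Argo, 38, 1995, 22), (Bo, Argo, 38, 1995, 36), (Bo, Delta, 24, 2021, 18), (Bo, Delta, 24, 2021, 22), (Bo, Delta, 24, 2021, 36), (Ivy, Delta, 27, 1984, 18), (Ivy, Delta, 27, 1984, 32), (Ivy, Delta, 27, 1984, 34), (Ivy, Delta, 27, 1984, 39), (Ivy, Delta, 27, 1984, 5), (Ivy, Echo, 17, 2000, 18), (Ivy, Echo, 17, 2000, 32), (Ivy, Echo, 17, 2000, 34), (Ivy, Echo, 17, 2000, 39), (Ivy, Echo, 17, 2000, 5), (Ivy, Lyra, 36, 2014, 18), (Ivy, Lyra, 36, 2014, 32), (Ivy, Lyra, 36, 2014, 34), (Ivy, Lyra, 36, 2014, 39), (Ivy, Lyra, 36, 2014, 5), (Ivy, Omega, 10, 2018, 18), (Ivy, Omega, 10, 2018, 32), (Ivy, Omega, 10, 2018, 34), (Ivy, Omega, 10, 2018, 39), (Ivy, Omega, 10, 2018, 5), (Ivy, Orion, 12, 1992, 18), (Ivy, Orion, 12, 1992, 32), (Ivy, Orion, 12, 1992, 34), (Ivy, Orion, 12, 1992, 39), (Ivy, Orion, 12, 1992, 5), (Ivy, Vega, 10, 2000, 18), (Ivy, Vega, 10, 2000, 32), (Ivy, Vega, 10, 2000, 34), (Ivy, Vega, 10, 2000, 39), (Ivy, Vega, 10, 2000, 5)}
(Actor ⨝ Cast) ⋈ Movie (natural join on aid): {(Bo, Argo, 38, 1995, 18, Nova, Rae), (Bo, Argo, 38, 1995, 22, Nova, Rae), (Bo, Argo, 38, 1995, 36, Nova, Rae), (Ivy, Omega, 10, 2018, 18, Beta, Jo), (Ivy, Omega, 10, 2018, 18, Nova, Ned), (Ivy, Omega, 10, 2018, 18, Orion, Cal), (Ivy, Omega, 10, 2018, 32, Beta, Jo), (Ivy, Omega, 10, 2018, 32, Nova, Ned), (Ivy, Omega, 10, 2018, 32, Orion, Cal), (Ivy, Omega, 10, 2018, 34, Beta, Jo), (Ivy, Omega, 10, 2018, 34, Nova, Ned), (Ivy, Omega, 10, 2018, 34, Orion, Cal), (Ivy, Omega, 10, 2018, 39, Beta, Jo), (Ivy, Omega, 10, 2018, 39, Nova, Ned), (Ivy, Omega, 10, 2018, 39, Orion, Cal), (Ivy, Omega, 10, 2018, 5, Beta, Jo), (Ivy, Omega, 10, 2018, 5, Nova, Ned), (Ivy, Omega, 10, 2018, 5, Orion, Cal), (Ivy, Orion, 12, 1992, 18, Zephyr, Kim), (Ivy, Orion, 12, 1992, 32, Zephyr, Kim), (Ivy, Orion, 12, 1992, 34, Zephyr, Kim), (Ivy, Orion, 12, 1992, 39, Zephyr, Kim), (Ivy, Orion, 12, 1992, 5, Zephyr, Kim), (Ivy, Vega, 10, 2000, 18, Beta, Jo), (Ivy, Vega, 10, 2000, 18, Nova, Ned), (Ivy, Vega, 10, 2000, 18, Orion, Cal), (Ivy, Vega, 10, 2000, 32, Beta, Jo), (Ivy, Vega, 10, 2000, 32, Nova, Ned), (Ivy, Vega, 10, 2000, 32, Orion, Cal), (Ivy, Vega, 10, 2000, 34, Beta, Jo), (Ivy, Vega, 10, 2000, 34, Nova, Ned), (Ivy, Vega, 10, 2000, 34, Orion, Cal), (Ivy, Vega, 10, 2000, 39, Beta, Jo), (Ivy, Vega, 10, 2000, 39, Nova, Ned), (Ivy, Vega, 10, 2000, 39, Orion, Cal), (Ivy, Vega, 10, 2000, 5, Beta, Jo), (Ivy, Vega, 10, 2000, 5, Nova, Ned), (Ivy, Vega, 10, 2000, 5, Orion, Cal)}
Apply σ_{title = Zephyr and aname != Jo}; surviving tuples: {(Ivy, Orion, 12, 1992, 18, Zephyr, Kim), (Ivy, Orion, 12, 1992, 32, Zephyr, Kim), (Ivy, Orion, 12, 1992, 34, Zephyr, Kim), (Ivy, Orion, 12, 1992, 39, Zephyr, Kim), (Ivy, Orion, 12, 1992, 5, Zephyr, Kim)}
Projecting to aid, mid, role: {(12, 18, Orion), (12, 32, Orion), (12, 34, Orion), (12, 39, Orion), (12, 5, Orion)}

{(12, 18, Orion), (12, 32, Orion), (12, 34, Orion), (12, 39, Orion), (12, 5, Orion)}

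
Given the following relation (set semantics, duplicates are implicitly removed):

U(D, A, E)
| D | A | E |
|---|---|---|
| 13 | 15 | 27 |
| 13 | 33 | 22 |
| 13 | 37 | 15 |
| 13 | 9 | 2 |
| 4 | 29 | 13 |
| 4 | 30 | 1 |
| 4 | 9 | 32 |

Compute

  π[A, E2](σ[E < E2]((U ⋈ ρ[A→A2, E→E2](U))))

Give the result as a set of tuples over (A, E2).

ρ[A→A2, E→E2]: schema becomes (D, A2, E2); tuples unchanged.
U ⋈ ρ[A→A2, E→E2](U) (natural join on D): {(13, 15, 27, 15, 27), (13, 15, 27, 33, 22), (13, 15, 27, 37, 15), (13, 15, 27, 9, 2), (13, 33, 22, 15, 27), (13, 33, 22, 33, 22), (13, 33, 22, 37, 15), (13, 33, 22, 9, 2), (13, 37, 15, 15, 27), (13, 37, 15, 33, 22), (13, 37, 15, 37, 15), (13, 37, 15, 9, 2), (13, 9, 2, 15, 27), (13, 9, 2, 33, 22), (13, 9, 2, 37, 15), (13, 9, 2, 9, 2), (4, 29, 13, 29, 13), (4, 29, 13, 30, 1), (4, 29, 13, 9, 32), (4, 30, 1, 29, 13), (4, 30, 1, 30, 1), (4, 30, 1, 9, 32), (4, 9, 32, 29, 13), (4, 9, 32, 30, 1), (4, 9, 32, 9, 32)}
Apply σ_{E < E2}; surviving tuples: {(13, 33, 22, 15, 27), (13, 37, 15, 15, 27), (13, 37, 15, 33, 22), (13, 9, 2, 15, 27), (13, 9, 2, 33, 22), (13, 9, 2, 37, 15), (4, 29, 13, 9, 32), (4, 30, 1, 29, 13), (4, 30, 1, 9, 32)}
π_{A, E2} gives {(29, 32), (30, 13), (30, 32), (33, 27), (37, 22), (37, 27), (9, 15), (9, 22), (9, 27)}.

{(29, 32), (30, 13), (30, 32), (33, 27), (37, 22), (37, 27), (9, 15), (9, 22), (9, 27)}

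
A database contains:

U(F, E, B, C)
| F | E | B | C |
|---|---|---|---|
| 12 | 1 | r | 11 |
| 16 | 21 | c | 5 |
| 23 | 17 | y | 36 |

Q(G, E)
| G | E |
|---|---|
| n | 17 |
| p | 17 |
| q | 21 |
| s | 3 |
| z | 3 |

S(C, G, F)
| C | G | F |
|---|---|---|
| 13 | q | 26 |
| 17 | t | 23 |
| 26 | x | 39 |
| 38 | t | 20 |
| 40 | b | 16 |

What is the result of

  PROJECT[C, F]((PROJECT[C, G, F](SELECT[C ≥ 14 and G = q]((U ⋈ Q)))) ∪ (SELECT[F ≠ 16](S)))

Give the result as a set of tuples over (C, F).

{(13, 26), (17, 23), (26, 39), (38, 20)}

Joining U and Q on E yields {(16, 21, c, 5, q), (23, 17, y, 36, n), (23, 17, y, 36, p)}.
σ[C ≥ 14 and G = q]: keep tuples satisfying C ≥ 14 and G = q → {}
π_{C, G, F} gives {}.
σ[F ≠ 16]: keep tuples satisfying F ≠ 16 → {(13, q, 26), (17, t, 23), (26, x, 39), (38, t, 20)}
Taking the union: {(13, q, 26), (17, t, 23), (26, x, 39), (38, t, 20)}
π_{C, F} gives {(13, 26), (17, 23), (26, 39), (38, 20)}.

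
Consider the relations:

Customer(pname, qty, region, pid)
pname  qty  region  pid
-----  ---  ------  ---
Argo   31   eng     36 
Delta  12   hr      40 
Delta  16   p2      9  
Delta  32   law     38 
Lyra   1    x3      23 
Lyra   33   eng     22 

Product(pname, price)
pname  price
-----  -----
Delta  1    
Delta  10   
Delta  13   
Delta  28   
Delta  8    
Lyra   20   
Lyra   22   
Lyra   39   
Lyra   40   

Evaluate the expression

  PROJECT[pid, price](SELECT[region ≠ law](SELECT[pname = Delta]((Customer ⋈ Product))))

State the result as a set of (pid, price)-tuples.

{(40, 1), (40, 10), (40, 13), (40, 28), (40, 8), (9, 1), (9, 10), (9, 13), (9, 28), (9, 8)}

Joining Customer and Product on pname yields {(Delta, 12, hr, 40, 1), (Delta, 12, hr, 40, 10), (Delta, 12, hr, 40, 13), (Delta, 12, hr, 40, 28), (Delta, 12, hr, 40, 8), (Delta, 16, p2, 9, 1), (Delta, 16, p2, 9, 10), (Delta, 16, p2, 9, 13), (Delta, 16, p2, 9, 28), (Delta, 16, p2, 9, 8), (Delta, 32, law, 38, 1), (Delta, 32, law, 38, 10), (Delta, 32, law, 38, 13), (Delta, 32, law, 38, 28), (Delta, 32, law, 38, 8), (Lyra, 1, x3, 23, 20), (Lyra, 1, x3, 23, 22), (Lyra, 1, x3, 23, 39), (Lyra, 1, x3, 23, 40), (Lyra, 33, eng, 22, 20), (Lyra, 33, eng, 22, 22), (Lyra, 33, eng, 22, 39), (Lyra, 33, eng, 22, 40)}.
σ[pname = Delta]: keep tuples satisfying pname = Delta → {(Delta, 12, hr, 40, 1), (Delta, 12, hr, 40, 10), (Delta, 12, hr, 40, 13), (Delta, 12, hr, 40, 28), (Delta, 12, hr, 40, 8), (Delta, 16, p2, 9, 1), (Delta, 16, p2, 9, 10), (Delta, 16, p2, 9, 13), (Delta, 16, p2, 9, 28), (Delta, 16, p2, 9, 8), (Delta, 32, law, 38, 1), (Delta, 32, law, 38, 10), (Delta, 32, law, 38, 13), (Delta, 32, law, 38, 28), (Delta, 32, law, 38, 8)}
σ[region ≠ law]: keep tuples satisfying region ≠ law → {(Delta, 12, hr, 40, 1), (Delta, 12, hr, 40, 10), (Delta, 12, hr, 40, 13), (Delta, 12, hr, 40, 28), (Delta, 12, hr, 40, 8), (Delta, 16, p2, 9, 1), (Delta, 16, p2, 9, 10), (Delta, 16, p2, 9, 13), (Delta, 16, p2, 9, 28), (Delta, 16, p2, 9, 8)}
π_{pid, price} gives {(40, 1), (40, 10), (40, 13), (40, 28), (40, 8), (9, 1), (9, 10), (9, 13), (9, 28), (9, 8)}.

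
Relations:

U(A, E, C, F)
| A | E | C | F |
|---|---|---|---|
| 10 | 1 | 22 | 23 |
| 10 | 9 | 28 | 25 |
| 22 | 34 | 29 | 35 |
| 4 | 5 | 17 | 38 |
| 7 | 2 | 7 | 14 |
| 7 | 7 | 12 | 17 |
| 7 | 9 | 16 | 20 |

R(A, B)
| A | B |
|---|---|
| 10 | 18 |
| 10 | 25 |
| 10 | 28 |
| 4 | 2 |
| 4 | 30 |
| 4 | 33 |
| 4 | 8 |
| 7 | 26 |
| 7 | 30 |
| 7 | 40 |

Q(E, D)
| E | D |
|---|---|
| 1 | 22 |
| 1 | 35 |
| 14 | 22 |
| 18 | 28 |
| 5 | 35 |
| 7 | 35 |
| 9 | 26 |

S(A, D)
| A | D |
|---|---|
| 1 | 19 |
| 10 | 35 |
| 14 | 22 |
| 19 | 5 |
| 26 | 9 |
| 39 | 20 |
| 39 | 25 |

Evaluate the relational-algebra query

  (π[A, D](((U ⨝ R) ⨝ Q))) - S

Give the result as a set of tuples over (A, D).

{(10, 22), (10, 26), (4, 35), (7, 26), (7, 35)}

U ⋈ R (natural join on A): {(10, 1, 22, 23, 18), (10, 1, 22, 23, 25), (10, 1, 22, 23, 28), (10, 9, 28, 25, 18), (10, 9, 28, 25, 25), (10, 9, 28, 25, 28), (4, 5, 17, 38, 2), (4, 5, 17, 38, 30), (4, 5, 17, 38, 33), (4, 5, 17, 38, 8), (7, 2, 7, 14, 26), (7, 2, 7, 14, 30), (7, 2, 7, 14, 40), (7, 7, 12, 17, 26), (7, 7, 12, 17, 30), (7, 7, 12, 17, 40), (7, 9, 16, 20, 26), (7, 9, 16, 20, 30), (7, 9, 16, 20, 40)}
(U ⨝ R) ⋈ Q (natural join on E): {(10, 1, 22, 23, 18, 22), (10, 1, 22, 23, 18, 35), (10, 1, 22, 23, 25, 22), (10, 1, 22, 23, 25, 35), (10, 1, 22, 23, 28, 22), (10, 1, 22, 23, 28, 35), (10, 9, 28, 25, 18, 26), (10, 9, 28, 25, 25, 26), (10, 9, 28, 25, 28, 26), (4, 5, 17, 38, 2, 35), (4, 5, 17, 38, 30, 35), (4, 5, 17, 38, 33, 35), (4, 5, 17, 38, 8, 35), (7, 7, 12, 17, 26, 35), (7, 7, 12, 17, 30, 35), (7, 7, 12, 17, 40, 35), (7, 9, 16, 20, 26, 26), (7, 9, 16, 20, 30, 26), (7, 9, 16, 20, 40, 26)}
π_{A, D} gives {(10, 22), (10, 26), (10, 35), (4, 35), (7, 26), (7, 35)} (13 duplicate(s) eliminated).
Difference: {(10, 22), (10, 26), (10, 35), (4, 35), (7, 26), (7, 35)} with {(1, 19), (10, 35), (14, 22), (19, 5), (26, 9), (39, 20), (39, 25)} → {(10, 22), (10, 26), (4, 35), (7, 26), (7, 35)}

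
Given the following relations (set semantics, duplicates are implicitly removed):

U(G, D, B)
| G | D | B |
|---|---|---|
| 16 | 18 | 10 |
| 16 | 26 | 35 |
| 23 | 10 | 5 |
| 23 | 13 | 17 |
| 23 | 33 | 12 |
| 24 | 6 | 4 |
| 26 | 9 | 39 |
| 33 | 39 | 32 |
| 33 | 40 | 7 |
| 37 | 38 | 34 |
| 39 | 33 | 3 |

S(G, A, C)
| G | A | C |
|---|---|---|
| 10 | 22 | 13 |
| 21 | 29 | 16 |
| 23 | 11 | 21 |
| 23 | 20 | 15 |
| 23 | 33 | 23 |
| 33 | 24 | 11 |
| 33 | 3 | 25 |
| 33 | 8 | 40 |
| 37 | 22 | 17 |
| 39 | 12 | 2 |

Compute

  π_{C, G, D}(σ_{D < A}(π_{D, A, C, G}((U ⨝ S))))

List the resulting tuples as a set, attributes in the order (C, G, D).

{(15, 23, 10), (15, 23, 13), (21, 23, 10), (23, 23, 10), (23, 23, 13)}

Natural join on G: {(23, 10, 5, 11, 21), (23, 10, 5, 20, 15), (23, 10, 5, 33, 23), (23, 13, 17, 11, 21), (23, 13, 17, 20, 15), (23, 13, 17, 33, 23), (23, 33, 12, 11, 21), (23, 33, 12, 20, 15), (23, 33, 12, 33, 23), (33, 39, 32, 24, 11), (33, 39, 32, 3, 25), (33, 39, 32, 8, 40), (33, 40, 7, 24, 11), (33, 40, 7, 3, 25), (33, 40, 7, 8, 40), (37, 38, 34, 22, 17), (39, 33, 3, 12, 2)}
π[D, A, C, G]: project onto (D, A, C, G) → {(10, 11, 21, 23), (10, 20, 15, 23), (10, 33, 23, 23), (13, 11, 21, 23), (13, 20, 15, 23), (13, 33, 23, 23), (33, 11, 21, 23), (33, 12, 2, 39), (33, 20, 15, 23), (33, 33, 23, 23), (38, 22, 17, 37), (39, 24, 11, 33), (39, 3, 25, 33), (39, 8, 40, 33), (40, 24, 11, 33), (40, 3, 25, 33), (40, 8, 40, 33)}
σ[D < A]: keep tuples satisfying D < A → {(10, 11, 21, 23), (10, 20, 15, 23), (10, 33, 23, 23), (13, 20, 15, 23), (13, 33, 23, 23)}
π[C, G, D]: project onto (C, G, D) → {(15, 23, 10), (15, 23, 13), (21, 23, 10), (23, 23, 10), (23, 23, 13)}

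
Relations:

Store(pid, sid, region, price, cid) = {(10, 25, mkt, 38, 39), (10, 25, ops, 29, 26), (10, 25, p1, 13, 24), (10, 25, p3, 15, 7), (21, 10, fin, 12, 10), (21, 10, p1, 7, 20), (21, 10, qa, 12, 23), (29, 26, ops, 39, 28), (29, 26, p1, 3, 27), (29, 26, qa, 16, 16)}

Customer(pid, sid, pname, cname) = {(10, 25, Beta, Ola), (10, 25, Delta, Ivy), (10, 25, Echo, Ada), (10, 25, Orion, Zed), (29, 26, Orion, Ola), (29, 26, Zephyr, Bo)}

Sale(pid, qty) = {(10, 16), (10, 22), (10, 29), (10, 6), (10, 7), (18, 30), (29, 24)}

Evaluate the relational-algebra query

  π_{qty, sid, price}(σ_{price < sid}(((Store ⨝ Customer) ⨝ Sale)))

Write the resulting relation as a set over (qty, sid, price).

{(16, 25, 13), (16, 25, 15), (22, 25, 13), (22, 25, 15), (24, 26, 16), (24, 26, 3), (29, 25, 13), (29, 25, 15), (6, 25, 13), (6, 25, 15), (7, 25, 13), (7, 25, 15)}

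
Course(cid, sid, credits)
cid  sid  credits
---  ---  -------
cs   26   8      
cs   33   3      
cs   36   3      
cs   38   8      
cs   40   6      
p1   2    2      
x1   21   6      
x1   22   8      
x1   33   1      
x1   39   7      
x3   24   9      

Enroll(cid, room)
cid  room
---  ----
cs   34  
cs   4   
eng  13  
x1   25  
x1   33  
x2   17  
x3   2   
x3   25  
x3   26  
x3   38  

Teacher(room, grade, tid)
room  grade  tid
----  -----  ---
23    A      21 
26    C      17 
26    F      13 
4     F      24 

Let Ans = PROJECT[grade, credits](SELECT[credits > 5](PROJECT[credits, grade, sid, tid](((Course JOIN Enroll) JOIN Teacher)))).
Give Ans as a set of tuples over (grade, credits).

{(C, 9), (F, 6), (F, 8), (F, 9)}

Natural join on cid: {(cs, 26, 8, 34), (cs, 26, 8, 4), (cs, 33, 3, 34), (cs, 33, 3, 4), (cs, 36, 3, 34), (cs, 36, 3, 4), (cs, 38, 8, 34), (cs, 38, 8, 4), (cs, 40, 6, 34), (cs, 40, 6, 4), (x1, 21, 6, 25), (x1, 21, 6, 33), (x1, 22, 8, 25), (x1, 22, 8, 33), (x1, 33, 1, 25), (x1, 33, 1, 33), (x1, 39, 7, 25), (x1, 39, 7, 33), (x3, 24, 9, 2), (x3, 24, 9, 25), (x3, 24, 9, 26), (x3, 24, 9, 38)}
Natural join on room: {(cs, 26, 8, 4, F, 24), (cs, 33, 3, 4, F, 24), (cs, 36, 3, 4, F, 24), (cs, 38, 8, 4, F, 24), (cs, 40, 6, 4, F, 24), (x3, 24, 9, 26, C, 17), (x3, 24, 9, 26, F, 13)}
π_{credits, grade, sid, tid} gives {(3, F, 33, 24), (3, F, 36, 24), (6, F, 40, 24), (8, F, 26, 24), (8, F, 38, 24), (9, C, 24, 17), (9, F, 24, 13)}.
Apply σ_{credits > 5}; surviving tuples: {(6, F, 40, 24), (8, F, 26, 24), (8, F, 38, 24), (9, C, 24, 17), (9, F, 24, 13)}
π_{grade, credits} gives {(C, 9), (F, 6), (F, 8), (F, 9)} (1 duplicate(s) eliminated).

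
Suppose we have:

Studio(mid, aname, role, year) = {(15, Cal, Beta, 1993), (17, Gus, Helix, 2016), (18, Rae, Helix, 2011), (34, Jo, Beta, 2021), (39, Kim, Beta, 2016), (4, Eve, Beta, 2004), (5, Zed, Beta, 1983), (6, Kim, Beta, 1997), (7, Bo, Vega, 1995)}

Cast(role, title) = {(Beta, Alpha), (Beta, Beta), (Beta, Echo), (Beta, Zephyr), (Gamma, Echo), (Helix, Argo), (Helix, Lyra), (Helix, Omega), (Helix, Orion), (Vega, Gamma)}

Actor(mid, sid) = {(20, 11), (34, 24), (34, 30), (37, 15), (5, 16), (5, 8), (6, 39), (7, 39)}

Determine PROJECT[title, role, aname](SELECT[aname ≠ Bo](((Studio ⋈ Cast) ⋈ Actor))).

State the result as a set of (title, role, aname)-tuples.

{(Alpha, Beta, Jo), (Alpha, Beta, Kim), (Alpha, Beta, Zed), (Beta, Beta, Jo), (Beta, Beta, Kim), (Beta, Beta, Zed), (Echo, Beta, Jo), (Echo, Beta, Kim), (Echo, Beta, Zed), (Zephyr, Beta, Jo), (Zephyr, Beta, Kim), (Zephyr, Beta, Zed)}

Natural join on role: {(15, Cal, Beta, 1993, Alpha), (15, Cal, Beta, 1993, Beta), (15, Cal, Beta, 1993, Echo), (15, Cal, Beta, 1993, Zephyr), (17, Gus, Helix, 2016, Argo), (17, Gus, Helix, 2016, Lyra), (17, Gus, Helix, 2016, Omega), (17, Gus, Helix, 2016, Orion), (18, Rae, Helix, 2011, Argo), (18, Rae, Helix, 2011, Lyra), (18, Rae, Helix, 2011, Omega), (18, Rae, Helix, 2011, Orion), (34, Jo, Beta, 2021, Alpha), (34, Jo, Beta, 2021, Beta), (34, Jo, Beta, 2021, Echo), (34, Jo, Beta, 2021, Zephyr), (39, Kim, Beta, 2016, Alpha), (39, Kim, Beta, 2016, Beta), (39, Kim, Beta, 2016, Echo), (39, Kim, Beta, 2016, Zephyr), (4, Eve, Beta, 2004, Alpha), (4, Eve, Beta, 2004, Beta), (4, Eve, Beta, 2004, Echo), (4, Eve, Beta, 2004, Zephyr), (5, Zed, Beta, 1983, Alpha), (5, Zed, Beta, 1983, Beta), (5, Zed, Beta, 1983, Echo), (5, Zed, Beta, 1983, Zephyr), (6, Kim, Beta, 1997, Alpha), (6, Kim, Beta, 1997, Beta), (6, Kim, Beta, 1997, Echo), (6, Kim, Beta, 1997, Zephyr), (7, Bo, Vega, 1995, Gamma)}
Natural join on mid: {(34, Jo, Beta, 2021, Alpha, 24), (34, Jo, Beta, 2021, Alpha, 30), (34, Jo, Beta, 2021, Beta, 24), (34, Jo, Beta, 2021, Beta, 30), (34, Jo, Beta, 2021, Echo, 24), (34, Jo, Beta, 2021, Echo, 30), (34, Jo, Beta, 2021, Zephyr, 24), (34, Jo, Beta, 2021, Zephyr, 30), (5, Zed, Beta, 1983, Alpha, 16), (5, Zed, Beta, 1983, Alpha, 8), (5, Zed, Beta, 1983, Beta, 16), (5, Zed, Beta, 1983, Beta, 8), (5, Zed, Beta, 1983, Echo, 16), (5, Zed, Beta, 1983, Echo, 8), (5, Zed, Beta, 1983, Zephyr, 16), (5, Zed, Beta, 1983, Zephyr, 8), (6, Kim, Beta, 1997, Alpha, 39), (6, Kim, Beta, 1997, Beta, 39), (6, Kim, Beta, 1997, Echo, 39), (6, Kim, Beta, 1997, Zephyr, 39), (7, Bo, Vega, 1995, Gamma, 39)}
σ[aname ≠ Bo]: keep tuples satisfying aname ≠ Bo → {(34, Jo, Beta, 2021, Alpha, 24), (34, Jo, Beta, 2021, Alpha, 30), (34, Jo, Beta, 2021, Beta, 24), (34, Jo, Beta, 2021, Beta, 30), (34, Jo, Beta, 2021, Echo, 24), (34, Jo, Beta, 2021, Echo, 30), (34, Jo, Beta, 2021, Zephyr, 24), (34, Jo, Beta, 2021, Zephyr, 30), (5, Zed, Beta, 1983, Alpha, 16), (5, Zed, Beta, 1983, Alpha, 8), (5, Zed, Beta, 1983, Beta, 16), (5, Zed, Beta, 1983, Beta, 8), (5, Zed, Beta, 1983, Echo, 16), (5, Zed, Beta, 1983, Echo, 8), (5, Zed, Beta, 1983, Zephyr, 16), (5, Zed, Beta, 1983, Zephyr, 8), (6, Kim, Beta, 1997, Alpha, 39), (6, Kim, Beta, 1997, Beta, 39), (6, Kim, Beta, 1997, Echo, 39), (6, Kim, Beta, 1997, Zephyr, 39)}
Keep only column(s) title, role, aname (8 duplicate(s) eliminated): {(Alpha, Beta, Jo), (Alpha, Beta, Kim), (Alpha, Beta, Zed), (Beta, Beta, Jo), (Beta, Beta, Kim), (Beta, Beta, Zed), (Echo, Beta, Jo), (Echo, Beta, Kim), (Echo, Beta, Zed), (Zephyr, Beta, Jo), (Zephyr, Beta, Kim), (Zephyr, Beta, Zed)}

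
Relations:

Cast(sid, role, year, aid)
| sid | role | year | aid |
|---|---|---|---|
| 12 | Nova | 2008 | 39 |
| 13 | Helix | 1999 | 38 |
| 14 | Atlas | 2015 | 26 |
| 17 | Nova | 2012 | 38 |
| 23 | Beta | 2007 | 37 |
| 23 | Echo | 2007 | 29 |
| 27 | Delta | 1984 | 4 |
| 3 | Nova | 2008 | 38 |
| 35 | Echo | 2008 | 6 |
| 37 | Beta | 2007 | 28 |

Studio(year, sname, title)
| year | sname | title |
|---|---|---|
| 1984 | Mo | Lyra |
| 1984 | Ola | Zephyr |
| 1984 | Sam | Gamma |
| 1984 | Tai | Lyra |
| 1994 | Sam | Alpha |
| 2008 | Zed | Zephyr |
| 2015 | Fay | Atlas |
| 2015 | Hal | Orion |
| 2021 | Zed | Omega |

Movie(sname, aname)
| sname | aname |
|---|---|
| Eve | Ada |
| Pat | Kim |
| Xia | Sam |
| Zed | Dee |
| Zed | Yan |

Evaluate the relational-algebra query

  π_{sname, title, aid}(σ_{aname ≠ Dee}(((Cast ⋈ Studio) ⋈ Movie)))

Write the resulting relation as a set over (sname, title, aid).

Natural join on year: {(12, Nova, 2008, 39, Zed, Zephyr), (14, Atlas, 2015, 26, Fay, Atlas), (14, Atlas, 2015, 26, Hal, Orion), (27, Delta, 1984, 4, Mo, Lyra), (27, Delta, 1984, 4, Ola, Zephyr), (27, Delta, 1984, 4, Sam, Gamma), (27, Delta, 1984, 4, Tai, Lyra), (3, Nova, 2008, 38, Zed, Zephyr), (35, Echo, 2008, 6, Zed, Zephyr)}
Natural join on sname: {(12, Nova, 2008, 39, Zed, Zephyr, Dee), (12, Nova, 2008, 39, Zed, Zephyr, Yan), (3, Nova, 2008, 38, Zed, Zephyr, Dee), (3, Nova, 2008, 38, Zed, Zephyr, Yan), (35, Echo, 2008, 6, Zed, Zephyr, Dee), (35, Echo, 2008, 6, Zed, Zephyr, Yan)}
Apply σ_{aname ≠ Dee}; surviving tuples: {(12, Nova, 2008, 39, Zed, Zephyr, Yan), (3, Nova, 2008, 38, Zed, Zephyr, Yan), (35, Echo, 2008, 6, Zed, Zephyr, Yan)}
Projecting to sname, title, aid: {(Zed, Zephyr, 38), (Zed, Zephyr, 39), (Zed, Zephyr, 6)}

{(Zed, Zephyr, 38), (Zed, Zephyr, 39), (Zed, Zephyr, 6)}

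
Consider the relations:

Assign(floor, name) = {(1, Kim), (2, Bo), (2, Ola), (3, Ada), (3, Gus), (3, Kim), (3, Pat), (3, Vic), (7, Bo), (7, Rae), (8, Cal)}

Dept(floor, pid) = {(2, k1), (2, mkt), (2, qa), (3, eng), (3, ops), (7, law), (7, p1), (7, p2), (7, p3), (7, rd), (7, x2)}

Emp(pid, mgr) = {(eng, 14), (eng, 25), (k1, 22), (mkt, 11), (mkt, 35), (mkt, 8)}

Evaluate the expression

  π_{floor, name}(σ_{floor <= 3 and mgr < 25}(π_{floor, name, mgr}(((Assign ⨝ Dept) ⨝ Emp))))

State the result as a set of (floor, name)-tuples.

{(2, Bo), (2, Ola), (3, Ada), (3, Gus), (3, Kim), (3, Pat), (3, Vic)}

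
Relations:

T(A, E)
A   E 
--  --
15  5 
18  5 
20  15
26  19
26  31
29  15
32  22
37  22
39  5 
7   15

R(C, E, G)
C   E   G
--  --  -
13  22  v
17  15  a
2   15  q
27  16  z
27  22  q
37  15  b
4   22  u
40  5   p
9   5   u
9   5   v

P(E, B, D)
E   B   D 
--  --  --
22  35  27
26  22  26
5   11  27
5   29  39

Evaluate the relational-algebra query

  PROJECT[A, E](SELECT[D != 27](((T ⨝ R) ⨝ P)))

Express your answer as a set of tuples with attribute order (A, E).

T ⋈ R (natural join on E): {(15, 5, 40, p), (15, 5, 9, u), (15, 5, 9, v), (18, 5, 40, p), (18, 5, 9, u), (18, 5, 9, v), (20, 15, 17, a), (20, 15, 2, q), (20, 15, 37, b), (29, 15, 17, a), (29, 15, 2, q), (29, 15, 37, b), (32, 22, 13, v), (32, 22, 27, q), (32, 22, 4, u), (37, 22, 13, v), (37, 22, 27, q), (37, 22, 4, u), (39, 5, 40, p), (39, 5, 9, u), (39, 5, 9, v), (7, 15, 17, a), (7, 15, 2, q), (7, 15, 37, b)}
(T ⨝ R) ⋈ P (natural join on E): {(15, 5, 40, p, 11, 27), (15, 5, 40, p, 29, 39), (15, 5, 9, u, 11, 27), (15, 5, 9, u, 29, 39), (15, 5, 9, v, 11, 27), (15, 5, 9, v, 29, 39), (18, 5, 40, p, 11, 27), (18, 5, 40, p, 29, 39), (18, 5, 9, u, 11, 27), (18, 5, 9, u, 29, 39), (18, 5, 9, v, 11, 27), (18, 5, 9, v, 29, 39), (32, 22, 13, v, 35, 27), (32, 22, 27, q, 35, 27), (32, 22, 4, u, 35, 27), (37, 22, 13, v, 35, 27), (37, 22, 27, q, 35, 27), (37, 22, 4, u, 35, 27), (39, 5, 40, p, 11, 27), (39, 5, 40, p, 29, 39), (39, 5, 9, u, 11, 27), (39, 5, 9, u, 29, 39), (39, 5, 9, v, 11, 27), (39, 5, 9, v, 29, 39)}
Selection D != 27: {(15, 5, 40, p, 29, 39), (15, 5, 9, u, 29, 39), (15, 5, 9, v, 29, 39), (18, 5, 40, p, 29, 39), (18, 5, 9, u, 29, 39), (18, 5, 9, v, 29, 39), (39, 5, 40, p, 29, 39), (39, 5, 9, u, 29, 39), (39, 5, 9, v, 29, 39)}
π[A, E]: project onto (A, E) (6 duplicate(s) eliminated) → {(15, 5), (18, 5), (39, 5)}

{(15, 5), (18, 5), (39, 5)}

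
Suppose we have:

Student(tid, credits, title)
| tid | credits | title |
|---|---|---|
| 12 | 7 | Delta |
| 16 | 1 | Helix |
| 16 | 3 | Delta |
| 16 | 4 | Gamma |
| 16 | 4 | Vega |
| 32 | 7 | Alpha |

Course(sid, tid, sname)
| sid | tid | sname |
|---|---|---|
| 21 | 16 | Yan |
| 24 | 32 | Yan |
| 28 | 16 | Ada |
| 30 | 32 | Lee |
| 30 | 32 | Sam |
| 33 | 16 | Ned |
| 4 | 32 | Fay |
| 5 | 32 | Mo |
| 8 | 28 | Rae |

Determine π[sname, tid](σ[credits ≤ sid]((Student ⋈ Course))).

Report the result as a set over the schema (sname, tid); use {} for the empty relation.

{(Ada, 16), (Lee, 32), (Ned, 16), (Sam, 32), (Yan, 16), (Yan, 32)}

Joining Student and Course on tid yields {(16, 1, Helix, 21, Yan), (16, 1, Helix, 28, Ada), (16, 1, Helix, 33, Ned), (16, 3, Delta, 21, Yan), (16, 3, Delta, 28, Ada), (16, 3, Delta, 33, Ned), (16, 4, Gamma, 21, Yan), (16, 4, Gamma, 28, Ada), (16, 4, Gamma, 33, Ned), (16, 4, Vega, 21, Yan), (16, 4, Vega, 28, Ada), (16, 4, Vega, 33, Ned), (32, 7, Alpha, 24, Yan), (32, 7, Alpha, 30, Lee), (32, 7, Alpha, 30, Sam), (32, 7, Alpha, 4, Fay), (32, 7, Alpha, 5, Mo)}.
σ[credits ≤ sid]: keep tuples satisfying credits ≤ sid → {(16, 1, Helix, 21, Yan), (16, 1, Helix, 28, Ada), (16, 1, Helix, 33, Ned), (16, 3, Delta, 21, Yan), (16, 3, Delta, 28, Ada), (16, 3, Delta, 33, Ned), (16, 4, Gamma, 21, Yan), (16, 4, Gamma, 28, Ada), (16, 4, Gamma, 33, Ned), (16, 4, Vega, 21, Yan), (16, 4, Vega, 28, Ada), (16, 4, Vega, 33, Ned), (32, 7, Alpha, 24, Yan), (32, 7, Alpha, 30, Lee), (32, 7, Alpha, 30, Sam)}
Projecting to sname, tid (9 duplicate(s) eliminated): {(Ada, 16), (Lee, 32), (Ned, 16), (Sam, 32), (Yan, 16), (Yan, 32)}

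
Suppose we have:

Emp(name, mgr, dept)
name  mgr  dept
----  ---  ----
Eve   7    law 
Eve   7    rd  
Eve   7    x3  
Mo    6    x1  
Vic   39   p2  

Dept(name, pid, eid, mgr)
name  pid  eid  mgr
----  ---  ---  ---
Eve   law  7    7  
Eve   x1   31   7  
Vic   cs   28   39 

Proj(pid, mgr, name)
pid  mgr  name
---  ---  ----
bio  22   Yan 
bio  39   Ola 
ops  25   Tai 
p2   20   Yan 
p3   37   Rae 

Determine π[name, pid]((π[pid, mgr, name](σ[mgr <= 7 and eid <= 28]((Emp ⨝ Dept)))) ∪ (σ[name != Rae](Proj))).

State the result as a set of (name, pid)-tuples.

{(Eve, law), (Ola, bio), (Tai, ops), (Yan, bio), (Yan, p2)}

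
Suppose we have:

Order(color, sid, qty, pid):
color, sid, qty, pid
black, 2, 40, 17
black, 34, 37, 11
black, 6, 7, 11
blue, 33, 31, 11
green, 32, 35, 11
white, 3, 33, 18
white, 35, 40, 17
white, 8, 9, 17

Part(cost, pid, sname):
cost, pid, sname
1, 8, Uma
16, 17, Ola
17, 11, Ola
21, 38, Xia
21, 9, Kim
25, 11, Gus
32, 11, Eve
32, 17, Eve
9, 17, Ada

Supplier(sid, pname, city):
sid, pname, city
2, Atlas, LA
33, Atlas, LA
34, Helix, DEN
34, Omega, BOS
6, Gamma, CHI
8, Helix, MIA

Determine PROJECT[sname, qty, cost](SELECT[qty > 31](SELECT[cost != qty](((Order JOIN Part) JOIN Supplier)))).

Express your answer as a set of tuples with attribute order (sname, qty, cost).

Joining Order and Part on pid yields {(black, 2, 40, 17, 16, Ola), (black, 2, 40, 17, 32, Eve), (black, 2, 40, 17, 9, Ada), (black, 34, 37, 11, 17, Ola), (black, 34, 37, 11, 25, Gus), (black, 34, 37, 11, 32, Eve), (black, 6, 7, 11, 17, Ola), (black, 6, 7, 11, 25, Gus), (black, 6, 7, 11, 32, Eve), (blue, 33, 31, 11, 17, Ola), (blue, 33, 31, 11, 25, Gus), (blue, 33, 31, 11, 32, Eve), (green, 32, 35, 11, 17, Ola), (green, 32, 35, 11, 25, Gus), (green, 32, 35, 11, 32, Eve), (white, 35, 40, 17, 16, Ola), (white, 35, 40, 17, 32, Eve), (white, 35, 40, 17, 9, Ada), (white, 8, 9, 17, 16, Ola), (white, 8, 9, 17, 32, Eve), (white, 8, 9, 17, 9, Ada)}.
Joining (Order JOIN Part) and Supplier on sid yields {(black, 2, 40, 17, 16, Ola, Atlas, LA), (black, 2, 40, 17, 32, Eve, Atlas, LA), (black, 2, 40, 17, 9, Ada, Atlas, LA), (black, 34, 37, 11, 17, Ola, Helix, DEN), (black, 34, 37, 11, 17, Ola, Omega, BOS), (black, 34, 37, 11, 25, Gus, Helix, DEN), (black, 34, 37, 11, 25, Gus, Omega, BOS), (black, 34, 37, 11, 32, Eve, Helix, DEN), (black, 34, 37, 11, 32, Eve, Omega, BOS), (black, 6, 7, 11, 17, Ola, Gamma, CHI), (black, 6, 7, 11, 25, Gus, Gamma, CHI), (black, 6, 7, 11, 32, Eve, Gamma, CHI), (blue, 33, 31, 11, 17, Ola, Atlas, LA), (blue, 33, 31, 11, 25, Gus, Atlas, LA), (blue, 33, 31, 11, 32, Eve, Atlas, LA), (white, 8, 9, 17, 16, Ola, Helix, MIA), (white, 8, 9, 17, 32, Eve, Helix, MIA), (white, 8, 9, 17, 9, Ada, Helix, MIA)}.
Apply σ_{cost != qty}; surviving tuples: {(black, 2, 40, 17, 16, Ola, Atlas, LA), (black, 2, 40, 17, 32, Eve, Atlas, LA), (black, 2, 40, 17, 9, Ada, Atlas, LA), (black, 34, 37, 11, 17, Ola, Helix, DEN), (black, 34, 37, 11, 17, Ola, Omega, BOS), (black, 34, 37, 11, 25, Gus, Helix, DEN), (black, 34, 37, 11, 25, Gus, Omega, BOS), (black, 34, 37, 11, 32, Eve, Helix, DEN), (black, 34, 37, 11, 32, Eve, Omega, BOS), (black, 6, 7, 11, 17, Ola, Gamma, CHI), (black, 6, 7, 11, 25, Gus, Gamma, CHI), (black, 6, 7, 11, 32, Eve, Gamma, CHI), (blue, 33, 31, 11, 17, Ola, Atlas, LA), (blue, 33, 31, 11, 25, Gus, Atlas, LA), (blue, 33, 31, 11, 32, Eve, Atlas, LA), (white, 8, 9, 17, 16, Ola, Helix, MIA), (white, 8, 9, 17, 32, Eve, Helix, MIA)}
Apply σ_{qty > 31}; surviving tuples: {(black, 2, 40, 17, 16, Ola, Atlas, LA), (black, 2, 40, 17, 32, Eve, Atlas, LA), (black, 2, 40, 17, 9, Ada, Atlas, LA), (black, 34, 37, 11, 17, Ola, Helix, DEN), (black, 34, 37, 11, 17, Ola, Omega, BOS), (black, 34, 37, 11, 25, Gus, Helix, DEN), (black, 34, 37, 11, 25, Gus, Omega, BOS), (black, 34, 37, 11, 32, Eve, Helix, DEN), (black, 34, 37, 11, 32, Eve, Omega, BOS)}
π[sname, qty, cost]: project onto (sname, qty, cost) (3 duplicate(s) eliminated) → {(Ada, 40, 9), (Eve, 37, 32), (Eve, 40, 32), (Gus, 37, 25), (Ola, 37, 17), (Ola, 40, 16)}

{(Ada, 40, 9), (Eve, 37, 32), (Eve, 40, 32), (Gus, 37, 25), (Ola, 37, 17), (Ola, 40, 16)}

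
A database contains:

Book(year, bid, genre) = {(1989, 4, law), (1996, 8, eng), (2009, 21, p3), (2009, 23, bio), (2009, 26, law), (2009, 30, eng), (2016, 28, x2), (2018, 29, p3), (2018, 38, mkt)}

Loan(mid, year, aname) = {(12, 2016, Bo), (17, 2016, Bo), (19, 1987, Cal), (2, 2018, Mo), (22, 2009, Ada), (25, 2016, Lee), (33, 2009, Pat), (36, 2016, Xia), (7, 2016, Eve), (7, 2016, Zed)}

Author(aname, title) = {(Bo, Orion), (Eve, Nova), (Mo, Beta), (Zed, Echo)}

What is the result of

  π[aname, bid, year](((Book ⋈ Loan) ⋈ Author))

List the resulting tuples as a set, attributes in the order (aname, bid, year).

{(Bo, 28, 2016), (Eve, 28, 2016), (Mo, 29, 2018), (Mo, 38, 2018), (Zed, 28, 2016)}

Joining Book and Loan on year yields {(2009, 21, p3, 22, Ada), (2009, 21, p3, 33, Pat), (2009, 23, bio, 22, Ada), (2009, 23, bio, 33, Pat), (2009, 26, law, 22, Ada), (2009, 26, law, 33, Pat), (2009, 30, eng, 22, Ada), (2009, 30, eng, 33, Pat), (2016, 28, x2, 12, Bo), (2016, 28, x2, 17, Bo), (2016, 28, x2, 25, Lee), (2016, 28, x2, 36, Xia), (2016, 28, x2, 7, Eve), (2016, 28, x2, 7, Zed), (2018, 29, p3, 2, Mo), (2018, 38, mkt, 2, Mo)}.
Joining (Book ⋈ Loan) and Author on aname yields {(2016, 28, x2, 12, Bo, Orion), (2016, 28, x2, 17, Bo, Orion), (2016, 28, x2, 7, Eve, Nova), (2016, 28, x2, 7, Zed, Echo), (2018, 29, p3, 2, Mo, Beta), (2018, 38, mkt, 2, Mo, Beta)}.
Projecting to aname, bid, year (1 duplicate(s) eliminated): {(Bo, 28, 2016), (Eve, 28, 2016), (Mo, 29, 2018), (Mo, 38, 2018), (Zed, 28, 2016)}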